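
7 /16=0.44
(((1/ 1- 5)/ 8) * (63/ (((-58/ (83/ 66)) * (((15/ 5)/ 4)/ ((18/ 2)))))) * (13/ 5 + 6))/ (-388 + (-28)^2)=24983/ 140360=0.18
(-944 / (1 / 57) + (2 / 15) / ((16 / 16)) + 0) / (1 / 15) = -807118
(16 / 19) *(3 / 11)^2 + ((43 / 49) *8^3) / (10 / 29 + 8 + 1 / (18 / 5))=52.17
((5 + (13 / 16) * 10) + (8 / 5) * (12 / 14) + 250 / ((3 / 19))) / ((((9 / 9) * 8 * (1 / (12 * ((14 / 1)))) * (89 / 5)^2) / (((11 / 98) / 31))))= 73819735 / 192511984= 0.38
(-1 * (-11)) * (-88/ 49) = -968/ 49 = -19.76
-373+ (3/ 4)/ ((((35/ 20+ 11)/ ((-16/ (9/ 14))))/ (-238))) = -221/ 9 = -24.56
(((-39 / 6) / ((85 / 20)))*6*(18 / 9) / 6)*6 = -312 / 17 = -18.35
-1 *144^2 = -20736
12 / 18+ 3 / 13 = 35 / 39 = 0.90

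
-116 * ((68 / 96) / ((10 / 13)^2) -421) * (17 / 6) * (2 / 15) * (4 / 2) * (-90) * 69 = -11424348653 / 50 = -228486973.06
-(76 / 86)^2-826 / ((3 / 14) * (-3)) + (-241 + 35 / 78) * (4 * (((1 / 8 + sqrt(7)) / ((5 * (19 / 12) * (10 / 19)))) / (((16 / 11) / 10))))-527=9668408407 / 17306640-206393 * sqrt(7) / 130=-3641.84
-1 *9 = -9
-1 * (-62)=62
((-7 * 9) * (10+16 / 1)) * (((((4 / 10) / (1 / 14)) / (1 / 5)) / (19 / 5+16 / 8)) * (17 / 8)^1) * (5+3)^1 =-3898440 / 29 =-134428.97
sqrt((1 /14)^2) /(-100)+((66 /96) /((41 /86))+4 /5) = 64327 /28700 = 2.24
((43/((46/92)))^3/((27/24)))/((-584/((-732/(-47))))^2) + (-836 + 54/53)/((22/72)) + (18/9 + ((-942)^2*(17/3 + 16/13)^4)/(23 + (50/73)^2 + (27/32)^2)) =19333563450179463036976889552326/232780531698494595192663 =83054898.57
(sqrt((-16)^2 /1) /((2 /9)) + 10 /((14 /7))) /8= 77 /8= 9.62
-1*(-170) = 170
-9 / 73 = -0.12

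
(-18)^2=324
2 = 2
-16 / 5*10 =-32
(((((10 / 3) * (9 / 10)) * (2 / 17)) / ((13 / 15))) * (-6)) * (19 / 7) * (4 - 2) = -20520 / 1547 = -13.26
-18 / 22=-9 / 11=-0.82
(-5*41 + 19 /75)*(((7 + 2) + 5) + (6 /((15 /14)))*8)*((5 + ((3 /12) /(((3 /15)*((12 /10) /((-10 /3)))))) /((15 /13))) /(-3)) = 16177546 /2025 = 7988.91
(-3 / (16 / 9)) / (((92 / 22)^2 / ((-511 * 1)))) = 1669437 / 33856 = 49.31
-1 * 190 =-190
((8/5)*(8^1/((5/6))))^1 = 15.36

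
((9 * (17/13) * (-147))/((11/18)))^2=163893806244/20449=8014758.97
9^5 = 59049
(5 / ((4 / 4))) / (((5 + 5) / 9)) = 9 / 2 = 4.50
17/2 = 8.50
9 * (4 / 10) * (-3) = -54 / 5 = -10.80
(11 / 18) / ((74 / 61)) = 671 / 1332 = 0.50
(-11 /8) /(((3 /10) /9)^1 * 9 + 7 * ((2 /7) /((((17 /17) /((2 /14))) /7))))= -55 /92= -0.60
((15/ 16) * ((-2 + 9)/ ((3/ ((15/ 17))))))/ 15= 35/ 272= 0.13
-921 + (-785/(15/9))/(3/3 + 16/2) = -2920/3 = -973.33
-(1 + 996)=-997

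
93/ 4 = 23.25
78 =78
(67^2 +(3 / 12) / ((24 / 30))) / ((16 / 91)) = 25532.96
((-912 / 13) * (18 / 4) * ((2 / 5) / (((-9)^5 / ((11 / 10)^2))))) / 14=4598 / 24877125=0.00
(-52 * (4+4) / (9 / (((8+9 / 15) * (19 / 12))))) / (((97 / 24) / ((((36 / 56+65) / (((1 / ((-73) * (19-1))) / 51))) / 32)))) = 21407412.30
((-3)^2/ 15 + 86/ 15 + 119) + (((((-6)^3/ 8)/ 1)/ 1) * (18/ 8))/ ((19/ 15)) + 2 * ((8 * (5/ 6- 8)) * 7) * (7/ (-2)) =2886.71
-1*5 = -5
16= 16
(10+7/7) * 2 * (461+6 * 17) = 12386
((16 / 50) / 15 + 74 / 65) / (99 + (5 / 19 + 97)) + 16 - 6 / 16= 206656253 / 13221000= 15.63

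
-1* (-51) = 51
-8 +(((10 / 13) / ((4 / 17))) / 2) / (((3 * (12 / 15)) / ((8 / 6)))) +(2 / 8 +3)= -899 / 234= -3.84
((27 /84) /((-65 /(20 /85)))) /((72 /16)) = -2 /7735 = -0.00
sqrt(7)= 2.65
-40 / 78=-20 / 39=-0.51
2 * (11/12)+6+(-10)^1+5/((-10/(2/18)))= -2.22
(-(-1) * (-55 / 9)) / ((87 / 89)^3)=-38773295 / 5926527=-6.54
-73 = -73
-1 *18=-18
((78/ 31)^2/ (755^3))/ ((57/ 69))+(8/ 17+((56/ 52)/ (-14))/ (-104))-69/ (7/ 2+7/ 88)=-71323544088915527627/ 3792824531028897000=-18.80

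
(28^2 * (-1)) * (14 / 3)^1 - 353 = -12035 / 3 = -4011.67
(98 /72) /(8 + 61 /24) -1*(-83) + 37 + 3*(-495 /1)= -1035937 /759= -1364.87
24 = 24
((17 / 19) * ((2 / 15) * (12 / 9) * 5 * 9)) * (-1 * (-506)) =68816 / 19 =3621.89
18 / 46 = 9 / 23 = 0.39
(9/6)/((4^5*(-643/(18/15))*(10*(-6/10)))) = 0.00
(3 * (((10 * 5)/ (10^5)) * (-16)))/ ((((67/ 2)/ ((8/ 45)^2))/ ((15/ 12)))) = -32/ 1130625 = -0.00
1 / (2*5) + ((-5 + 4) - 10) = -109 / 10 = -10.90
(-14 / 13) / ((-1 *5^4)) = 14 / 8125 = 0.00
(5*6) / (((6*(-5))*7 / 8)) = -8 / 7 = -1.14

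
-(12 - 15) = 3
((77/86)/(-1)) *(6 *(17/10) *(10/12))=-1309/172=-7.61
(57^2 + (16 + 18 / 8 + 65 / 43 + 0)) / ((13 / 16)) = 2248908 / 559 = 4023.09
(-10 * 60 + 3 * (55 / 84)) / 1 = -16745 / 28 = -598.04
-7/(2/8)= -28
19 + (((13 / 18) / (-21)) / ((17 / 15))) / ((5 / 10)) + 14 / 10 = 108917 / 5355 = 20.34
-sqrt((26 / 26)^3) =-1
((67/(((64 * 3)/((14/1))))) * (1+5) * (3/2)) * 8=1407/4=351.75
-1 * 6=-6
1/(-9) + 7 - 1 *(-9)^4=-58987/9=-6554.11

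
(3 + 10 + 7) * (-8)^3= -10240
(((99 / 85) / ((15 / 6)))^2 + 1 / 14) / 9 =729481 / 22758750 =0.03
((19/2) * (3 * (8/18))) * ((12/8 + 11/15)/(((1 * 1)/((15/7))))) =1273/21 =60.62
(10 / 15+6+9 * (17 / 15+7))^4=2059810521616 / 50625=40687615.24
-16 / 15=-1.07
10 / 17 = 0.59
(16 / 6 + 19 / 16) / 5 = 37 / 48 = 0.77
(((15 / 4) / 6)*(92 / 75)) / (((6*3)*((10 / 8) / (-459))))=-391 / 25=-15.64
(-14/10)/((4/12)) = -21/5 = -4.20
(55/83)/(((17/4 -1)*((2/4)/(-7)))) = -3080/1079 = -2.85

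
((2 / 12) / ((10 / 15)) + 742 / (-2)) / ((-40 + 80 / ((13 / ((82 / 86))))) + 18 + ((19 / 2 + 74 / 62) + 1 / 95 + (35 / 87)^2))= 18478927572885 / 262490994586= 70.40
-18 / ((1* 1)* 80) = -9 / 40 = -0.22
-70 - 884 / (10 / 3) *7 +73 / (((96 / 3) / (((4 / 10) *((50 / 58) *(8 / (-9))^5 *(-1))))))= -16490301472 / 8562105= -1925.96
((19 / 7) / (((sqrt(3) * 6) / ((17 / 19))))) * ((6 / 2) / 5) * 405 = 459 * sqrt(3) / 14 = 56.79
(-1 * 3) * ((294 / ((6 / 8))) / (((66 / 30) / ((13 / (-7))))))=10920 / 11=992.73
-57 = -57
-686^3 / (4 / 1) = -80707214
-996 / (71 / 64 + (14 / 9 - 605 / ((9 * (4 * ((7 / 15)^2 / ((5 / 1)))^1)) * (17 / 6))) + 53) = 477888768 / 38631521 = 12.37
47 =47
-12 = -12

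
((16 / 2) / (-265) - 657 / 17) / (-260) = 174241 / 1171300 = 0.15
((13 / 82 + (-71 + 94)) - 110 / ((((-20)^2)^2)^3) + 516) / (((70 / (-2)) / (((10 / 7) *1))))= -9054412799999999549 / 411443200000000000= -22.01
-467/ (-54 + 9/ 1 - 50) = 467/ 95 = 4.92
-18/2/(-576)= 1/64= 0.02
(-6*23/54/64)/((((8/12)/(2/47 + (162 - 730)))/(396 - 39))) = 36530739/3008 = 12144.53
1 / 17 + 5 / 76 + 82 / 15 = 5.59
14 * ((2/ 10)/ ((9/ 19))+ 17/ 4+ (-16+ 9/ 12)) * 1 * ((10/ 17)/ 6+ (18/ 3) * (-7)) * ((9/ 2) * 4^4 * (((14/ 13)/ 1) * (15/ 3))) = 1501165568/ 39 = 38491424.82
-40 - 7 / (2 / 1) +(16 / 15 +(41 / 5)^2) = 3721 / 150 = 24.81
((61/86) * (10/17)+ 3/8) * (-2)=-4633/2924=-1.58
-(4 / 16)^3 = -1 / 64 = -0.02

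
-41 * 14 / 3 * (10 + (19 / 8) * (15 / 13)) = -380275 / 156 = -2437.66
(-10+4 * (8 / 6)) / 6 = -7 / 9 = -0.78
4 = 4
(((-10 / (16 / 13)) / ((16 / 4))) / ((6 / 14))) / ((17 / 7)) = -3185 / 1632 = -1.95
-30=-30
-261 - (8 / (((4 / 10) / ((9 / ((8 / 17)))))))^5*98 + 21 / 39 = -166896261336119801 / 208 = -802385871808268.27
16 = 16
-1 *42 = -42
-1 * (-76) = 76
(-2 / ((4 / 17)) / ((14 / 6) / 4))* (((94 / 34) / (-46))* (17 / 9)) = 799 / 483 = 1.65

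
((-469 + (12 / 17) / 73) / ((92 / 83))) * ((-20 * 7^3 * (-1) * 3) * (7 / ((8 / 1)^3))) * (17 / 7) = -289120.23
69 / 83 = 0.83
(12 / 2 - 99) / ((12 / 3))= -93 / 4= -23.25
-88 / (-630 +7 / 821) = 72248 / 517223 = 0.14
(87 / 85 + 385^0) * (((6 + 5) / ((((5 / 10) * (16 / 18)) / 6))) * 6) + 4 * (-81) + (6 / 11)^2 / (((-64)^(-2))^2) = 51353492112 / 10285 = 4993047.36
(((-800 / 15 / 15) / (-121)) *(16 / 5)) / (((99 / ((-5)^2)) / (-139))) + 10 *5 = 46.70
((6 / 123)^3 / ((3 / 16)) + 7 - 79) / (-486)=7443404 / 50243409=0.15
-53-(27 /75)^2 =-33206 /625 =-53.13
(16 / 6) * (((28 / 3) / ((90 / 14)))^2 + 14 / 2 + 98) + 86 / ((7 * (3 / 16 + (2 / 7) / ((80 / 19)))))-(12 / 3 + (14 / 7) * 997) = -13012114046 / 7818525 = -1664.27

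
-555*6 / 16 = -1665 / 8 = -208.12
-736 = -736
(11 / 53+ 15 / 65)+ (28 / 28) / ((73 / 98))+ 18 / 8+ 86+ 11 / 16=73005719 / 804752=90.72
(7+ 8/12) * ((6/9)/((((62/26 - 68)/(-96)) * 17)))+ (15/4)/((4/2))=805633/348024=2.31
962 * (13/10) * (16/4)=25012/5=5002.40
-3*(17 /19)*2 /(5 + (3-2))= -17 /19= -0.89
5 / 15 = 1 / 3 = 0.33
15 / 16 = 0.94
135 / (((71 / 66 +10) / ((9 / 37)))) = 80190 / 27047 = 2.96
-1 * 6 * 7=-42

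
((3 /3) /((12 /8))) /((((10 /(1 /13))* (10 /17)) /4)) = 0.03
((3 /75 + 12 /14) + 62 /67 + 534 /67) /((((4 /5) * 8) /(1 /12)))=38273 /300160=0.13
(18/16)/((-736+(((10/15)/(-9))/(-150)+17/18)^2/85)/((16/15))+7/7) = -1673055000/1024638594071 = -0.00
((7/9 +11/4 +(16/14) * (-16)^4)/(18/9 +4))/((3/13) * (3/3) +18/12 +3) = 245378341/92988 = 2638.82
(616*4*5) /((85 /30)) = 73920 /17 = 4348.24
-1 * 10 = -10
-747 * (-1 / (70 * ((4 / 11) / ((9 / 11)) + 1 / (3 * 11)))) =73953 / 3290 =22.48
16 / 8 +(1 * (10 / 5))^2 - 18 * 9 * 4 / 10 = -294 / 5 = -58.80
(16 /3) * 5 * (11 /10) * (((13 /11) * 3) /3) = 104 /3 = 34.67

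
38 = 38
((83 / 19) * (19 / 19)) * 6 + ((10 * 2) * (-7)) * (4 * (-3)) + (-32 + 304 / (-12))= 1648.88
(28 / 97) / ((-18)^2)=7 / 7857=0.00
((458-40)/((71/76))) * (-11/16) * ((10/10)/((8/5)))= -218405/1136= -192.26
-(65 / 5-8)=-5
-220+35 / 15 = -653 / 3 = -217.67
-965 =-965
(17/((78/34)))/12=289/468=0.62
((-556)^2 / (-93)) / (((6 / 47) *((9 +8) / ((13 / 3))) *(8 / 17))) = -11805131 / 837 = -14104.10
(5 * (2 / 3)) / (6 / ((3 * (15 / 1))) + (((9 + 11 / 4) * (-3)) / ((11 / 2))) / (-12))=4400 / 881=4.99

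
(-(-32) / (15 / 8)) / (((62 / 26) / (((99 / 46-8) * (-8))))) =3580928 / 10695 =334.82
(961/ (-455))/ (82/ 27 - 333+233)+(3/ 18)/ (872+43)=7182011/ 326981655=0.02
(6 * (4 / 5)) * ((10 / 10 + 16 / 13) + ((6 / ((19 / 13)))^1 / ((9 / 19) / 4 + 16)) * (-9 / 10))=3824952 / 398125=9.61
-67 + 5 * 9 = -22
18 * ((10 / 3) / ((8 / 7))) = 52.50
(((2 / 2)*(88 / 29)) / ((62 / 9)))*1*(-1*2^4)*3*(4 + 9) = -247104 / 899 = -274.87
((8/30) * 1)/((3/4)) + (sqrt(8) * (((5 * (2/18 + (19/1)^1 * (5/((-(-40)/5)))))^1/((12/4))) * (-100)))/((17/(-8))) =16/45 + 863000 * sqrt(2)/459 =2659.32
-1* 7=-7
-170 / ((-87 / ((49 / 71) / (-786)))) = -0.00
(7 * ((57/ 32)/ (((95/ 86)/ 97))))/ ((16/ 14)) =613137/ 640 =958.03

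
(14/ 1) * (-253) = -3542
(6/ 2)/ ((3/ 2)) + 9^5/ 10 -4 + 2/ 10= 59031/ 10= 5903.10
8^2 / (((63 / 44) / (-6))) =-5632 / 21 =-268.19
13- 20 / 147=1891 / 147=12.86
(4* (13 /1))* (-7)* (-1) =364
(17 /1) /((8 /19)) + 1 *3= 347 /8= 43.38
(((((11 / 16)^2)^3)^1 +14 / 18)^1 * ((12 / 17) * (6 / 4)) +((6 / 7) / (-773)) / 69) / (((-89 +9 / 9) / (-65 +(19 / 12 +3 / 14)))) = 88128463266560449 / 131191636582465536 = 0.67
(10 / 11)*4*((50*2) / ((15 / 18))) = 4800 / 11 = 436.36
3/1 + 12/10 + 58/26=6.43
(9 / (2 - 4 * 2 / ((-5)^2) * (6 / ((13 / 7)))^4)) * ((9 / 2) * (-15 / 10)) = 173508075 / 93862072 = 1.85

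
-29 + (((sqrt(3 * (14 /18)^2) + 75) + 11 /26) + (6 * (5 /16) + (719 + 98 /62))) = 7 * sqrt(3) /9 + 2478865 /3224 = 770.23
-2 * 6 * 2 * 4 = -96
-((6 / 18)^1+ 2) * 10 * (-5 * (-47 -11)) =-6766.67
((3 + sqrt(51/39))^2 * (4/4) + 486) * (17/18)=475.22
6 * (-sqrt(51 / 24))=-3 * sqrt(34) / 2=-8.75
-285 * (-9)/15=171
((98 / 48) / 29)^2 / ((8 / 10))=12005 / 1937664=0.01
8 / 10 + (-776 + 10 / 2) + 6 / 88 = -169429 / 220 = -770.13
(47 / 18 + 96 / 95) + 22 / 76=176 / 45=3.91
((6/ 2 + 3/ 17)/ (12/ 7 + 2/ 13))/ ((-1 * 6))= -819/ 2890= -0.28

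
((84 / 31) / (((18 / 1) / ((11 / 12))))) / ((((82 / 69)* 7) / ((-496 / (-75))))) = 1012 / 9225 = 0.11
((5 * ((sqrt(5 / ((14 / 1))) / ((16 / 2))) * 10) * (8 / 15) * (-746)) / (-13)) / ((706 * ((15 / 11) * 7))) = 0.02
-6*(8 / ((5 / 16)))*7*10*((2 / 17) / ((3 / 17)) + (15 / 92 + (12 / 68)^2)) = -61523840 / 6647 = -9255.88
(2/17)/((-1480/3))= -3/12580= -0.00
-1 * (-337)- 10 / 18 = 3028 / 9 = 336.44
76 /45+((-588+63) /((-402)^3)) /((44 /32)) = 251438743 /148877685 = 1.69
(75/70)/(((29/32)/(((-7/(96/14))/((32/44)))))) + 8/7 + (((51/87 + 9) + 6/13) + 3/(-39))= 199597/21112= 9.45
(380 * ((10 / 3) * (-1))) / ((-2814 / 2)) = 3800 / 4221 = 0.90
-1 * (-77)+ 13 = 90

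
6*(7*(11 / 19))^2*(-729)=-25933446 / 361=-71837.80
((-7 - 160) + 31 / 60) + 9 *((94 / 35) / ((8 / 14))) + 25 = -5951 / 60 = -99.18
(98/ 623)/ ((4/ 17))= 0.67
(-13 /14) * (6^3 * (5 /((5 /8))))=-11232 /7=-1604.57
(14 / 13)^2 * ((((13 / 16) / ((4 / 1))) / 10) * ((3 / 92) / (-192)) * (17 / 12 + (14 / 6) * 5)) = -7693 / 146964480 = -0.00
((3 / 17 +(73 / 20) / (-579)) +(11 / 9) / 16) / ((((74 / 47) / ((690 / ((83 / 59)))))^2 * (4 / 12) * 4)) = 35538582412718445 / 1980367713344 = 17945.45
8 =8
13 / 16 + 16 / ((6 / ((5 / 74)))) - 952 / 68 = -23101 / 1776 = -13.01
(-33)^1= -33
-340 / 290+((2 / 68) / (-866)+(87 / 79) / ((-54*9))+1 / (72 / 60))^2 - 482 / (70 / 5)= -251575481302411899925 / 7206325527299372208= -34.91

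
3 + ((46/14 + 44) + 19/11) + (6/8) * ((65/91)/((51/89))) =39605/748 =52.95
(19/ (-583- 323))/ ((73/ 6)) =-19/ 11023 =-0.00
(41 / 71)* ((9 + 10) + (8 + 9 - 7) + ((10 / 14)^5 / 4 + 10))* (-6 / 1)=-135.29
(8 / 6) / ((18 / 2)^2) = 4 / 243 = 0.02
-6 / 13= -0.46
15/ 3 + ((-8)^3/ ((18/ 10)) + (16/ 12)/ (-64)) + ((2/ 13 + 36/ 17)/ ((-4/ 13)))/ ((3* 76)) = -12999995/ 46512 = -279.50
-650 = -650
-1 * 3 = -3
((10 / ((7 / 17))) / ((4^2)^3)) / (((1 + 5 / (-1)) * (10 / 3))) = -51 / 114688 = -0.00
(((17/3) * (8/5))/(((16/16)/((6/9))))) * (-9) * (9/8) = -306/5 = -61.20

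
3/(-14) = -3/14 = -0.21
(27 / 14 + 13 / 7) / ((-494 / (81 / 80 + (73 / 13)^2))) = -0.25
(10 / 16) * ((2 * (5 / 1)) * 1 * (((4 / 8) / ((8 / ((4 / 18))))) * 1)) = 0.09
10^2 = 100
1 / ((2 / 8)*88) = 1 / 22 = 0.05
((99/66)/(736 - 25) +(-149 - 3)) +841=326587/474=689.00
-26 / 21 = -1.24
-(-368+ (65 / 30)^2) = 13079 / 36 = 363.31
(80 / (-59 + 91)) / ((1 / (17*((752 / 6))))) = 15980 / 3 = 5326.67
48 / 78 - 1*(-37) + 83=1568 / 13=120.62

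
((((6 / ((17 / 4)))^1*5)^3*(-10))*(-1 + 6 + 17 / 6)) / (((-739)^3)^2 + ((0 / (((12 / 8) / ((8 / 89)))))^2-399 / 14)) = -54144000 / 320090942935466877269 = -0.00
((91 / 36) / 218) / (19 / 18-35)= -7 / 20492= -0.00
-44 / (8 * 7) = -0.79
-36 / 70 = -18 / 35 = -0.51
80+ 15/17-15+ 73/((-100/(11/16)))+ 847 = 24816749/27200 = 912.38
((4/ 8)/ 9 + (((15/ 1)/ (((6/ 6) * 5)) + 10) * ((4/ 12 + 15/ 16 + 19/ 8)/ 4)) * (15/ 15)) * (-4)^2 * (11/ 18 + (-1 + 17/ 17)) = 75427/ 648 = 116.40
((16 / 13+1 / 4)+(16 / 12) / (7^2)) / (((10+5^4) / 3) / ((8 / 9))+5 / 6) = 23054 / 3653195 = 0.01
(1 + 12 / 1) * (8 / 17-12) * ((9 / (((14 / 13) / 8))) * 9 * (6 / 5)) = -9199008 / 85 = -108223.62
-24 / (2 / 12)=-144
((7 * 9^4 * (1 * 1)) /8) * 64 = 367416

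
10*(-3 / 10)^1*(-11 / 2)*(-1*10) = -165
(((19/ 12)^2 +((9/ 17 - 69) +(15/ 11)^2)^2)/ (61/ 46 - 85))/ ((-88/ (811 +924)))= 107943551621217065/ 103188586412736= 1046.08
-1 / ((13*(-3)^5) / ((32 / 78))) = 0.00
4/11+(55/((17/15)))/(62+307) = 11389/23001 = 0.50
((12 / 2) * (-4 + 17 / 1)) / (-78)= -1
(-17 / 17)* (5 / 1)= -5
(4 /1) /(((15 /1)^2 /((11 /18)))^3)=1331 /16607531250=0.00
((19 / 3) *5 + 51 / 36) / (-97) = -397 / 1164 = -0.34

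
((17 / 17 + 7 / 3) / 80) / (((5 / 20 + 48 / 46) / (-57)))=-437 / 238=-1.84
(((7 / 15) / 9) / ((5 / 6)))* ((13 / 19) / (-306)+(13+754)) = 1248611 / 26163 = 47.72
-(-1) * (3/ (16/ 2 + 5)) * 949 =219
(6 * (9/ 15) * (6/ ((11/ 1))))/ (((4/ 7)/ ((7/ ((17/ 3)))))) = 3969/ 935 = 4.24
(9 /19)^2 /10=81 /3610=0.02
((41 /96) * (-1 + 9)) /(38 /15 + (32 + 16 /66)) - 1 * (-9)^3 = 16734263 /22952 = 729.10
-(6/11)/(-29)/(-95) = -0.00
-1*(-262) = 262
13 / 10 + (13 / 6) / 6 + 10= 2099 / 180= 11.66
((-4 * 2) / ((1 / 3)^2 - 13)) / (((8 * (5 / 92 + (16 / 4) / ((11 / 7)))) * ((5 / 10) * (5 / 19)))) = 28842 / 127165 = 0.23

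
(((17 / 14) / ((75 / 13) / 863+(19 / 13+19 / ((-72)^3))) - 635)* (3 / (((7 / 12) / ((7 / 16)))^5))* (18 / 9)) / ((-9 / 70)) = 2210647626333963 / 314773908224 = 7022.97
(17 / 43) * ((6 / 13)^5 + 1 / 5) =6972941 / 79827995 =0.09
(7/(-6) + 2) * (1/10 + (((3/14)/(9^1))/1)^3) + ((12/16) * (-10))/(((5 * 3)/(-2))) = 481577/444528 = 1.08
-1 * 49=-49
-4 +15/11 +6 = 37/11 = 3.36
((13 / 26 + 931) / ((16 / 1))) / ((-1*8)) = -1863 / 256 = -7.28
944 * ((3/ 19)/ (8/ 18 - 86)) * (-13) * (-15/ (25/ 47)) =-23359752/ 36575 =-638.68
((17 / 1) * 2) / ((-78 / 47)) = -799 / 39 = -20.49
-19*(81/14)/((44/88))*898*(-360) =497527920/7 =71075417.14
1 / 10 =0.10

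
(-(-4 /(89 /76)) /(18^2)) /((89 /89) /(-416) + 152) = 31616 /455832279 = 0.00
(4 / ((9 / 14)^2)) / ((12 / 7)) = 1372 / 243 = 5.65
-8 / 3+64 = 184 / 3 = 61.33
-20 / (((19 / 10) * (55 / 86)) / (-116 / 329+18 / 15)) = -959072 / 68761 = -13.95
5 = 5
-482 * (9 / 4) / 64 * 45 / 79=-97605 / 10112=-9.65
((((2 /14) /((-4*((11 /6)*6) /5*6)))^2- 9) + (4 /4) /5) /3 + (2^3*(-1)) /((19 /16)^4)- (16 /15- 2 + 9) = -20058463236503 /1335179305152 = -15.02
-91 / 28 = -13 / 4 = -3.25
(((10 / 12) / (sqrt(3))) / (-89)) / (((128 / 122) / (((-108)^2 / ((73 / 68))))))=-419985 *sqrt(3) / 12994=-55.98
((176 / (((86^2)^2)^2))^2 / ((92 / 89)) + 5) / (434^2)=16087667669883792126122238080529 / 606041746325726309941576054773542912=0.00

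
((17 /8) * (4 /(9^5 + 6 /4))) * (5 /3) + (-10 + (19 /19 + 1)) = -2834339 /354303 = -8.00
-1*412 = -412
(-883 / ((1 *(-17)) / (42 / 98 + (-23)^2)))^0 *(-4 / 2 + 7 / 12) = -17 / 12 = -1.42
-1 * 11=-11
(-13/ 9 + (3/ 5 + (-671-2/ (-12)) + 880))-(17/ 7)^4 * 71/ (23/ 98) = -1046268257/ 101430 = -10315.18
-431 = -431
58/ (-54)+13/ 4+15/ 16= 1345/ 432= 3.11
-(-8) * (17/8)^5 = 1419857/4096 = 346.64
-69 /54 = -23 /18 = -1.28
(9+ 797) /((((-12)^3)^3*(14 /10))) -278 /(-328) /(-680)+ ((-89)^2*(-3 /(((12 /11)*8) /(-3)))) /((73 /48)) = 24676704053343355493 /4594358721576960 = 5371.09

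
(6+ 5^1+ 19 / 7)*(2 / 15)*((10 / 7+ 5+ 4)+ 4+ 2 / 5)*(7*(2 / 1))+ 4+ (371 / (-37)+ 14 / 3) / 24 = 178735523 / 466200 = 383.39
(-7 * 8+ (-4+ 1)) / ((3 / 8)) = -472 / 3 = -157.33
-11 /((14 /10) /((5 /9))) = -275 /63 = -4.37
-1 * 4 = -4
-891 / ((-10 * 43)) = 891 / 430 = 2.07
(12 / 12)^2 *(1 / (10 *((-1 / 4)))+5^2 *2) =248 / 5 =49.60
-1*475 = -475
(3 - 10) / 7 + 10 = 9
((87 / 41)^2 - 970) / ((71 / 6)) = -9738006 / 119351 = -81.59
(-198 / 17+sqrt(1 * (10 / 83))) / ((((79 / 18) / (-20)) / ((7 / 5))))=99792 / 1343- 504 * sqrt(830) / 6557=72.09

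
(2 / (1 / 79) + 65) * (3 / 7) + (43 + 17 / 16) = 15639 / 112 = 139.63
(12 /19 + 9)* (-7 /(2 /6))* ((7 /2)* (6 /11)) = -80703 /209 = -386.14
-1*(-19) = 19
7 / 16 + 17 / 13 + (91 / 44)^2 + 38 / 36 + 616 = 623.08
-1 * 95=-95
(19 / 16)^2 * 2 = 361 / 128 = 2.82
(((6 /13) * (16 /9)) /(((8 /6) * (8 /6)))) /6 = 1 /13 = 0.08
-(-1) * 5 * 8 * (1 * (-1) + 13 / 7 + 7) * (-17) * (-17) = 635800 / 7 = 90828.57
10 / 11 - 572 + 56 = -5666 / 11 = -515.09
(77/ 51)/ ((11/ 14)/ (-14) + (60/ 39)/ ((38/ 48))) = 0.80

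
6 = 6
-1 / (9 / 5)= -0.56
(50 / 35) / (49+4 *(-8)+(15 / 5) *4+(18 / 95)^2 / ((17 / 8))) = 1534250 / 31163419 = 0.05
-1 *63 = -63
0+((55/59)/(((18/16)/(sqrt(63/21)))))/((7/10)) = 2.05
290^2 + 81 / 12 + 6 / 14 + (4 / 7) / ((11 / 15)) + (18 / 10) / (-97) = 12564043963 / 149380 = 84107.94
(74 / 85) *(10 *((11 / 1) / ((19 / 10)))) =16280 / 323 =50.40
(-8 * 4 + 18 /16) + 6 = -199 /8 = -24.88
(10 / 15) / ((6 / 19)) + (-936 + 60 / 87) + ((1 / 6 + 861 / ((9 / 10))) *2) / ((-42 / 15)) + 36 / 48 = -11809009 / 7308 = -1615.90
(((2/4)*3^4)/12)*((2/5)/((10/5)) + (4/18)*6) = 207/40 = 5.18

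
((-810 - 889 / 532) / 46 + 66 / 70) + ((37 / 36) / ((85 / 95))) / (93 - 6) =-27181879777 / 1628733960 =-16.69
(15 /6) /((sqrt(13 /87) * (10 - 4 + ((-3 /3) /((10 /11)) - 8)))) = -25 * sqrt(1131) /403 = -2.09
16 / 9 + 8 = 88 / 9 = 9.78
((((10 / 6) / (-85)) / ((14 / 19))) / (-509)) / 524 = 0.00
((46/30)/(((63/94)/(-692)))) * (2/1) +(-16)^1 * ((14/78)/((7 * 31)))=-1205864864/380835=-3166.37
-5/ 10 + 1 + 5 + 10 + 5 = 41/ 2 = 20.50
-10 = -10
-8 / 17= -0.47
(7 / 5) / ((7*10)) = 1 / 50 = 0.02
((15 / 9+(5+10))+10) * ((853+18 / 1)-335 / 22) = 753080 / 33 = 22820.61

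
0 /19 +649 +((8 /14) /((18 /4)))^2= 2575945 /3969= 649.02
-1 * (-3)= 3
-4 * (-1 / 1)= 4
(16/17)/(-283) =-16/4811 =-0.00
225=225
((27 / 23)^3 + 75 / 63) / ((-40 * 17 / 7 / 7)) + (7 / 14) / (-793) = -0.20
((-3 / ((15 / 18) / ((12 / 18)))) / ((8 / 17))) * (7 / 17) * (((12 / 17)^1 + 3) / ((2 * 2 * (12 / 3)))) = -1323 / 2720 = -0.49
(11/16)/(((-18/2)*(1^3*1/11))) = -121/144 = -0.84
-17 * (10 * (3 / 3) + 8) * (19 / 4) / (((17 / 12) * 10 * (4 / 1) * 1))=-513 / 20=-25.65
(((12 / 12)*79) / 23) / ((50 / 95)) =1501 / 230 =6.53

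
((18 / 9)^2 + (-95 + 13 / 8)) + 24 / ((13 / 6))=-8143 / 104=-78.30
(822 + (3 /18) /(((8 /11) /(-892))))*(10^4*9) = 55582500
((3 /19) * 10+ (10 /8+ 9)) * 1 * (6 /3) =899 /38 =23.66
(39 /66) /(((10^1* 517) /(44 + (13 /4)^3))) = 65169 /7279360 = 0.01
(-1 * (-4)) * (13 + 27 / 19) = 1096 / 19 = 57.68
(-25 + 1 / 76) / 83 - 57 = -361455 / 6308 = -57.30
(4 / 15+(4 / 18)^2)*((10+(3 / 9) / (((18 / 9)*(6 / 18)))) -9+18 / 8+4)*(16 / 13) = 15872 / 5265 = 3.01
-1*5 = -5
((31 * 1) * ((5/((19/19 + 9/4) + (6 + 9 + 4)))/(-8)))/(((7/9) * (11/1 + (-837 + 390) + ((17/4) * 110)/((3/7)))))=-4185/2447767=-0.00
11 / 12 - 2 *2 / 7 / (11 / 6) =559 / 924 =0.60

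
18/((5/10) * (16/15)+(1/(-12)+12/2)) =120/43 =2.79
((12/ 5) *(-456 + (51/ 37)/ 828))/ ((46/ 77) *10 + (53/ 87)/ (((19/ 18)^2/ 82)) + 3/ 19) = -750758026403/ 34962787807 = -21.47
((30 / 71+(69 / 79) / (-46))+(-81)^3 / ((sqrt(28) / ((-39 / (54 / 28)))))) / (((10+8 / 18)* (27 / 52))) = 19617 / 263623+6652854* sqrt(7) / 47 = 374506.40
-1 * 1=-1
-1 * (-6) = 6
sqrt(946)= 30.76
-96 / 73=-1.32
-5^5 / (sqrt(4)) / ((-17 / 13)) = 40625 / 34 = 1194.85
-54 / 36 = -3 / 2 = -1.50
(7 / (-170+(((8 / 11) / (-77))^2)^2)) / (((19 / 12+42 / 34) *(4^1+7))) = -33407130065694 / 25154773530431275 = -0.00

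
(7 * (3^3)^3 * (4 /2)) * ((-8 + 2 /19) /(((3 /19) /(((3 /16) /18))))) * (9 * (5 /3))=-2152828.12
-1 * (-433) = 433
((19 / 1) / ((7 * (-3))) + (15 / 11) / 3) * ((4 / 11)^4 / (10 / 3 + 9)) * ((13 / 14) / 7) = -173056 / 2043898241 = -0.00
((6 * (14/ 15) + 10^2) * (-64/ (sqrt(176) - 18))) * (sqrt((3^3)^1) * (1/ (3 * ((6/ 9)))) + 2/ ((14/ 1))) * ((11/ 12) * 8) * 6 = 1486848 * sqrt(11)/ 1295 + 6690816/ 1295 + 2230272 * sqrt(33)/ 185 + 10036224 * sqrt(3)/ 185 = 172191.85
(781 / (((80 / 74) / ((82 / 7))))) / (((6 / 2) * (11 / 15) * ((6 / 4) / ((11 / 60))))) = 1184777 / 2520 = 470.15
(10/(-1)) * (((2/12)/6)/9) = -0.03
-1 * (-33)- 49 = -16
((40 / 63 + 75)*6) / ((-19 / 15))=-47650 / 133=-358.27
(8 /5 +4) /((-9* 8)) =-7 /90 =-0.08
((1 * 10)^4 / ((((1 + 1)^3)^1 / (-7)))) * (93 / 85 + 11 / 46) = -4561375 / 391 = -11665.92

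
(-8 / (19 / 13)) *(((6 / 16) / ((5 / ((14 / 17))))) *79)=-43134 / 1615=-26.71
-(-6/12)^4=-1/16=-0.06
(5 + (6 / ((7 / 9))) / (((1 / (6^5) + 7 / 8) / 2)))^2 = 1162047348289 / 2269093225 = 512.12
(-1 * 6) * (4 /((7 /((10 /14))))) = -2.45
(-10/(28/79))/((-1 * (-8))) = -395/112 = -3.53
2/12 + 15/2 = 23/3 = 7.67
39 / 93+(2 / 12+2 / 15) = 223 / 310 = 0.72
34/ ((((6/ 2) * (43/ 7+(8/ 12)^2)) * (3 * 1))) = 238/ 415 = 0.57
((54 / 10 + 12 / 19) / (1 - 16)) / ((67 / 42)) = -8022 / 31825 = -0.25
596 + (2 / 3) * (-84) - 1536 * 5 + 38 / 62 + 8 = -221073 / 31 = -7131.39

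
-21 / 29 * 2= -42 / 29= -1.45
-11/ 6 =-1.83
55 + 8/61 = 3363/61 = 55.13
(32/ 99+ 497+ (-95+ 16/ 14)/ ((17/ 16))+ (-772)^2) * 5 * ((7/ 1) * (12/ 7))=140522115620/ 3927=35783579.23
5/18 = 0.28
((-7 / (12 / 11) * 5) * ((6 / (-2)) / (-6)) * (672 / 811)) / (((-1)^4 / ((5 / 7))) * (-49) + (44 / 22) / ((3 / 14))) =23100 / 102997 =0.22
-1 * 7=-7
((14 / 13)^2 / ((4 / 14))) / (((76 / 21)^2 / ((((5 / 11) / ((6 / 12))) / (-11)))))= -0.03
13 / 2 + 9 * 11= 211 / 2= 105.50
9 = 9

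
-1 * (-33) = 33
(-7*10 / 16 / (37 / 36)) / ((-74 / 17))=5355 / 5476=0.98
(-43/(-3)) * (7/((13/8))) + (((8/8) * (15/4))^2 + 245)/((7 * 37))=10140407/161616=62.74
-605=-605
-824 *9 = -7416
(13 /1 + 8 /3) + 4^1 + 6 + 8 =101 /3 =33.67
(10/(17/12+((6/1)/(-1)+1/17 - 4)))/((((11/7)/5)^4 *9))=-1020425000/76382097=-13.36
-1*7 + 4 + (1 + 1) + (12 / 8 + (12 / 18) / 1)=1.17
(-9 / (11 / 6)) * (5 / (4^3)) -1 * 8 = -2951 / 352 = -8.38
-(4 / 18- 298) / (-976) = -335 / 1098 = -0.31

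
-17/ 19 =-0.89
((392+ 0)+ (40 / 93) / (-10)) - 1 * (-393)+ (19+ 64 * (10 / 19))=1480112 / 1767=837.64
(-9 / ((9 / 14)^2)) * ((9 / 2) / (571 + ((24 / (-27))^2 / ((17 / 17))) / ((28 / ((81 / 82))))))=-28126 / 163885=-0.17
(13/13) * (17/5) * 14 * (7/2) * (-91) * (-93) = 7049679/5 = 1409935.80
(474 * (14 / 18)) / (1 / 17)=18802 / 3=6267.33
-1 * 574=-574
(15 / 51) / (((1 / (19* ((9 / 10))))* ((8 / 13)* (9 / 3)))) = 741 / 272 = 2.72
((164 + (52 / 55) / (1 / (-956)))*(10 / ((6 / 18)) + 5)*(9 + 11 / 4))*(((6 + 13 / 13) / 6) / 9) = -7809473 / 198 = -39441.78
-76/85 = -0.89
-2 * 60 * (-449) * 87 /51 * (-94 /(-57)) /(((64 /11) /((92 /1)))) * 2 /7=1548327110 /2261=684797.48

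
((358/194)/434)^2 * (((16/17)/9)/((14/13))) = 833066/474517689471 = 0.00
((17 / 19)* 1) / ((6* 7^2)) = 17 / 5586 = 0.00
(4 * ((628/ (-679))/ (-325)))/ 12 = 628/ 662025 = 0.00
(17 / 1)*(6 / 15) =34 / 5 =6.80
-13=-13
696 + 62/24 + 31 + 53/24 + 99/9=17827/24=742.79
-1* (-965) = 965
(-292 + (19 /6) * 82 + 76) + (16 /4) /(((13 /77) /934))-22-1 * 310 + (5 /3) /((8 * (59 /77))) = 134013639 /6136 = 21840.55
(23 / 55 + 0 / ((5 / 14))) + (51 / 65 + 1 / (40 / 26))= 5299 / 2860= 1.85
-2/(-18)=1/9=0.11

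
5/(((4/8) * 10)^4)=1/125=0.01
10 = 10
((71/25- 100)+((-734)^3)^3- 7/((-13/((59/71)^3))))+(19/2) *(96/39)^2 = -93511774574342406562187611635285386/1512173975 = -61839296351031571325771300.00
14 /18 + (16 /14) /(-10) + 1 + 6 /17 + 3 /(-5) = 1.42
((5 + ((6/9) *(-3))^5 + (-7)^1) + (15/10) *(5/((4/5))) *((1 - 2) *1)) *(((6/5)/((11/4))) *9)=-9369/55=-170.35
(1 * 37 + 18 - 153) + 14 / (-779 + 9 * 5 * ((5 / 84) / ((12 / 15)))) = -8515122 / 86873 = -98.02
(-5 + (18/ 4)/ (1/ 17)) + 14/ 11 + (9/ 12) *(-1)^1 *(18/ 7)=5455/ 77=70.84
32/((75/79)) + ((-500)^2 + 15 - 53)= 18749678/75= 249995.71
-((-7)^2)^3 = -117649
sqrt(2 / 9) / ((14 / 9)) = 3 * sqrt(2) / 14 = 0.30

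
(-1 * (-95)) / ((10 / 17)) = 323 / 2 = 161.50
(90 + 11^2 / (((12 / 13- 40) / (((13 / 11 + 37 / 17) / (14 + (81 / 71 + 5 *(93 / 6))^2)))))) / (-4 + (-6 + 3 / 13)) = -315707915710018 / 34269788637705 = -9.21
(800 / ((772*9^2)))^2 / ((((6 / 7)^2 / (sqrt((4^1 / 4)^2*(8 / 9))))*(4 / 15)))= 1225000*sqrt(2) / 2199516201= 0.00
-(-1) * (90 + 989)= 1079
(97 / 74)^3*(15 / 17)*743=10171740585 / 6888808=1476.56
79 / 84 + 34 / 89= 9887 / 7476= 1.32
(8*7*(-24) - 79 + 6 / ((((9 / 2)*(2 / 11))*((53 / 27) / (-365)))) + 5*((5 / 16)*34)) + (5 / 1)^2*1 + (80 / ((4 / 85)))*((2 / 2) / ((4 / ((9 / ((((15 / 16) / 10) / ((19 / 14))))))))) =156303691 / 2968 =52662.97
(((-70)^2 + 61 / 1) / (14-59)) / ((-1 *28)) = 4961 / 1260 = 3.94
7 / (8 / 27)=189 / 8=23.62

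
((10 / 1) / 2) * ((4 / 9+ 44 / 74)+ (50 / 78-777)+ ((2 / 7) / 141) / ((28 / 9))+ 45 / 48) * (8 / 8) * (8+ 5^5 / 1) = -148848232415195 / 12270384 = -12130690.65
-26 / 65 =-2 / 5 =-0.40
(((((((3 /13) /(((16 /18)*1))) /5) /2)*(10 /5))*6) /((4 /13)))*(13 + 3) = 81 /5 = 16.20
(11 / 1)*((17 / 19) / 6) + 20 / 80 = 431 / 228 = 1.89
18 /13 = 1.38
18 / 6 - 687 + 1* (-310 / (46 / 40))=-21932 / 23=-953.57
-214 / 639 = -0.33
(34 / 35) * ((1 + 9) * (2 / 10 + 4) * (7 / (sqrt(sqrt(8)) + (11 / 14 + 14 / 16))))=-46645014528 * sqrt(2) / 19353835 - 64322820576 / 19353835 + 38732020992 * 2^(3 / 4) / 19353835 + 56174641152 * 2^(1 / 4) / 19353835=85.44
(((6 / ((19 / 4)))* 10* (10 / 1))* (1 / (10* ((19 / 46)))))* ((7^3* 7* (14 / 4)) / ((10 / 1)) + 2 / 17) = 157738968 / 6137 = 25702.94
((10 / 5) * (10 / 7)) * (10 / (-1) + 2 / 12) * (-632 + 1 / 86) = 5344515 / 301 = 17755.86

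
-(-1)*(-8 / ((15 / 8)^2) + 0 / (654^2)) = -512 / 225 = -2.28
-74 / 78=-37 / 39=-0.95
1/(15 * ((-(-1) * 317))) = 1/4755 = 0.00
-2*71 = -142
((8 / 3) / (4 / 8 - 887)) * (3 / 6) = -8 / 5319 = -0.00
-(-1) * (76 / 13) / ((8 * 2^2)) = 19 / 104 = 0.18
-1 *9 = -9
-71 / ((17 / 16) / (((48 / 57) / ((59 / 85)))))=-90880 / 1121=-81.07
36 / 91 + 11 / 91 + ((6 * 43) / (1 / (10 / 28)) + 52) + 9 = 13983 / 91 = 153.66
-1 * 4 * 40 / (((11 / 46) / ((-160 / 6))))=588800 / 33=17842.42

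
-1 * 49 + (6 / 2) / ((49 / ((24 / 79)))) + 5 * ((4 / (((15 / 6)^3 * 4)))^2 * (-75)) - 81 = -63637982 / 483875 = -131.52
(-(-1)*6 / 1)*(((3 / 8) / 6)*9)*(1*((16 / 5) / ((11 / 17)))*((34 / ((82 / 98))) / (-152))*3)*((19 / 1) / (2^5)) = -1147041 / 144320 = -7.95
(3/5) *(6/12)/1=3/10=0.30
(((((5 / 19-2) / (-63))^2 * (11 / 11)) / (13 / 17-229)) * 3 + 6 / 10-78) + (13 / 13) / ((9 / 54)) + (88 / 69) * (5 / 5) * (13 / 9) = -2964644136527 / 42621291720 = -69.56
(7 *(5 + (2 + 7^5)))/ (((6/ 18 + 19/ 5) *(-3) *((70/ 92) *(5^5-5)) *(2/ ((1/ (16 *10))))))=-193361/ 15475200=-0.01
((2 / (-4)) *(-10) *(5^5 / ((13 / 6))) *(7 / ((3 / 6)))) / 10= 131250 / 13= 10096.15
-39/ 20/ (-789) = 13/ 5260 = 0.00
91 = 91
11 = 11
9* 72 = 648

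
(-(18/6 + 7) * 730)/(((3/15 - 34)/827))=30185500/169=178612.43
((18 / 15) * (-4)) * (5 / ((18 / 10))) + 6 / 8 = -151 / 12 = -12.58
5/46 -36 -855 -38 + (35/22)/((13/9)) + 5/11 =-3050006/3289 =-927.34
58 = 58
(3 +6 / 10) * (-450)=-1620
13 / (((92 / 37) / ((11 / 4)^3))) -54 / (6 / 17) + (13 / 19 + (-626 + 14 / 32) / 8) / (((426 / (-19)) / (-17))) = -64612663 / 627072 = -103.04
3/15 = 1/5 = 0.20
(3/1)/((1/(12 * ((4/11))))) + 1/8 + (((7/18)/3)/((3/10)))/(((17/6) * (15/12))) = 538745/40392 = 13.34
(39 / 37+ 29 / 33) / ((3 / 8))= 18880 / 3663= 5.15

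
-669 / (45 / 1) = -223 / 15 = -14.87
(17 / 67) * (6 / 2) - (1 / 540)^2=14871533 / 19537200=0.76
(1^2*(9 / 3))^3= 27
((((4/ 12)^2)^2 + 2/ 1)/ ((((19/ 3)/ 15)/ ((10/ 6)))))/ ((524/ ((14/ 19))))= 28525/ 2553714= 0.01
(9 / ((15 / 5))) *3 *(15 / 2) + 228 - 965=-1339 / 2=-669.50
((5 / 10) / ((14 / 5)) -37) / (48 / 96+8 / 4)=-1031 / 70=-14.73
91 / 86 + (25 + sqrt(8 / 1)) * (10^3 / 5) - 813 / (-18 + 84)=400 * sqrt(2) + 2359674 / 473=5554.43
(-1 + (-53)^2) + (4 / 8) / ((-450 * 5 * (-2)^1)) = 25272001 / 9000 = 2808.00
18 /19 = 0.95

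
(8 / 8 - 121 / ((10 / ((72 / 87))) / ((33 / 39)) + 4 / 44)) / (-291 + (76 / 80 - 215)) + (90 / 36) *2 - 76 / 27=2.20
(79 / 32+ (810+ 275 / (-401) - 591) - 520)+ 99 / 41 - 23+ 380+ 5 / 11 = 351008029 / 5787232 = 60.65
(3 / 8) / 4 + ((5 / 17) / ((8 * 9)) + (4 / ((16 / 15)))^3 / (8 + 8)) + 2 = 845047 / 156672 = 5.39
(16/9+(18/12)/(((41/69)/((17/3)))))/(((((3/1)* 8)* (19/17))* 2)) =201773/673056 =0.30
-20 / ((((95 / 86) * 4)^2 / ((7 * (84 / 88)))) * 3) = -2.28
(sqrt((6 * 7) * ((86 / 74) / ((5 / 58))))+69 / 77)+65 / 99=1076 / 693+2 * sqrt(4844595) / 185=25.35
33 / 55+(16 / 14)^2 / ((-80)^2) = 2941 / 4900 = 0.60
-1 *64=-64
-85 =-85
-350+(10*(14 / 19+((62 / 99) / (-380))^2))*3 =-3867146939 / 11793870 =-327.89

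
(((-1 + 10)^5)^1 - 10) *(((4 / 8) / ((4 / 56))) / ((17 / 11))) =4546003 / 17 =267411.94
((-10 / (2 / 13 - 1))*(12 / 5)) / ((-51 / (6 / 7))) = -624 / 1309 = -0.48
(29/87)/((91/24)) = 0.09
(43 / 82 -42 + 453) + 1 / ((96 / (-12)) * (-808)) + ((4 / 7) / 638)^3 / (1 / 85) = 1214359059455167217 / 2950878809505088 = 411.52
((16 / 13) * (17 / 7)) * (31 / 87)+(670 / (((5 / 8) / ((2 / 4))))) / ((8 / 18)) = 9556334 / 7917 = 1207.07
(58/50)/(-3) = -29/75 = -0.39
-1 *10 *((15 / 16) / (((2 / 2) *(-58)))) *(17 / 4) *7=8925 / 1856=4.81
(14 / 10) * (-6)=-42 / 5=-8.40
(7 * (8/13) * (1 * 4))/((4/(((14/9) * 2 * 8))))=107.21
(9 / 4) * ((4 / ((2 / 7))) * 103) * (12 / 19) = 2049.16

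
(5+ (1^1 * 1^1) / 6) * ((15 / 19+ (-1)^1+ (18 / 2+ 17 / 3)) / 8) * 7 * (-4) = -44702 / 171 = -261.42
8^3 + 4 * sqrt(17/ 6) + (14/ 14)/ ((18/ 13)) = 2 * sqrt(102)/ 3 + 9229/ 18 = 519.46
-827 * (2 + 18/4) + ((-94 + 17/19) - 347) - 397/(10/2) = -1120051/190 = -5895.01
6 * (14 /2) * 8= 336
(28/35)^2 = 16/25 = 0.64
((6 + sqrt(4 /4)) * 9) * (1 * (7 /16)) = 441 /16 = 27.56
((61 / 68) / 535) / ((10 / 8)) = 61 / 45475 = 0.00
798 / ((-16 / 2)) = -399 / 4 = -99.75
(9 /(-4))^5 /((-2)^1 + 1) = 59049 /1024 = 57.67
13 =13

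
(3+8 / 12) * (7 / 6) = 77 / 18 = 4.28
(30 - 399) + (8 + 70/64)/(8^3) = -6045405/16384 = -368.98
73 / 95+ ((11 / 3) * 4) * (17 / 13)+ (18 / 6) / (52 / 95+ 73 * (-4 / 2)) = 340063667 / 17065230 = 19.93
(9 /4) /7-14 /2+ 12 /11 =-1721 /308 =-5.59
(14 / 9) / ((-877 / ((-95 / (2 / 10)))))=6650 / 7893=0.84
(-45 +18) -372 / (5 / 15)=-1143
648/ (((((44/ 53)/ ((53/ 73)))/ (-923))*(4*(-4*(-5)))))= -210009267/ 32120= -6538.27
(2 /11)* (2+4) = 12 /11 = 1.09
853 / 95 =8.98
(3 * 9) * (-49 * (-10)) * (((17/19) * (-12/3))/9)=-99960/19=-5261.05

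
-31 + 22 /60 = -919 /30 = -30.63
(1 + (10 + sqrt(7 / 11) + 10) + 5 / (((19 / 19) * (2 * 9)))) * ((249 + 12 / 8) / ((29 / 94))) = 23547 * sqrt(77) / 319 + 3006167 / 174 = 17924.55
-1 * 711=-711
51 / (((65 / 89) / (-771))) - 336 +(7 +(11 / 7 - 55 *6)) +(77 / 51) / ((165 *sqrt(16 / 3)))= -24796113 / 455 +7 *sqrt(3) / 3060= -54496.95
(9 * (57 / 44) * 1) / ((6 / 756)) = 32319 / 22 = 1469.05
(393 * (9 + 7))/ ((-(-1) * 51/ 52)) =108992/ 17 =6411.29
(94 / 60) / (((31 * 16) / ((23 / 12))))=1081 / 178560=0.01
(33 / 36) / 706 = 11 / 8472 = 0.00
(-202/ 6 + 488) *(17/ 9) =23171/ 27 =858.19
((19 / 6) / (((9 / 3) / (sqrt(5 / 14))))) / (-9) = -19 * sqrt(70) / 2268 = -0.07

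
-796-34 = -830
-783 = -783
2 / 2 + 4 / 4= 2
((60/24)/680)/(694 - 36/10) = 5/938944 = 0.00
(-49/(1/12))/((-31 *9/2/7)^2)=-38416/25947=-1.48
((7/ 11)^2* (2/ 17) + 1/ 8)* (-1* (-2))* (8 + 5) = 36933/ 8228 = 4.49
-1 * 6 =-6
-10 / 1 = -10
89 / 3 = 29.67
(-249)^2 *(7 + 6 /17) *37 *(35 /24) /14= 477924375 /272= 1757074.91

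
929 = 929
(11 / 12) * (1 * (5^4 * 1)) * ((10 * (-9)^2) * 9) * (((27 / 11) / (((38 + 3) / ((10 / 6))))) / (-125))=-273375 / 82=-3333.84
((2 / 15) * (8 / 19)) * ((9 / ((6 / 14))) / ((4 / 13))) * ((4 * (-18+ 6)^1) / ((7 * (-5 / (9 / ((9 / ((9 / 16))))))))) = 1404 / 475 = 2.96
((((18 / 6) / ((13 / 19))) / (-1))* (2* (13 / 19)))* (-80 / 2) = 240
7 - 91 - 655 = -739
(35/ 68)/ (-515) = -7/ 7004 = -0.00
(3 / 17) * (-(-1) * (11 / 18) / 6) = 11 / 612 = 0.02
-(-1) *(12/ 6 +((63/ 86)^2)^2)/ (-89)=-125154593/ 4868372624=-0.03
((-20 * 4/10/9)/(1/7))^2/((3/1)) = 3136/243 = 12.91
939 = 939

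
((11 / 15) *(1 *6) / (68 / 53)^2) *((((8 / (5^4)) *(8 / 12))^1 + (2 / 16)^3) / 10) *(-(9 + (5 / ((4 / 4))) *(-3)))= 311060233 / 18496000000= 0.02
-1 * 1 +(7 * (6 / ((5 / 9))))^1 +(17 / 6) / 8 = 17989 / 240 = 74.95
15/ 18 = 0.83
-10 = -10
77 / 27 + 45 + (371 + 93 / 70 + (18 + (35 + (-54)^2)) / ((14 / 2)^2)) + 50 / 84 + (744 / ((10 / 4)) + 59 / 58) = 59851349 / 76734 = 779.98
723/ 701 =1.03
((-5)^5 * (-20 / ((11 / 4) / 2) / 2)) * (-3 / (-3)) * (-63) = -15750000 / 11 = -1431818.18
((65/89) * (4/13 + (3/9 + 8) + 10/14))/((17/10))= 127700/31773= 4.02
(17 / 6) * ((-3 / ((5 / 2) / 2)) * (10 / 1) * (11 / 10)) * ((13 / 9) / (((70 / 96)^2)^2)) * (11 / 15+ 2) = -39192231936 / 37515625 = -1044.69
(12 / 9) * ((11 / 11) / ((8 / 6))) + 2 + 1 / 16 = 49 / 16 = 3.06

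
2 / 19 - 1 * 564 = -10714 / 19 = -563.89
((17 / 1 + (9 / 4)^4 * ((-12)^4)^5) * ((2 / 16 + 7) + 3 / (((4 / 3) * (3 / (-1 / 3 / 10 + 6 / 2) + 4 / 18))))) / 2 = 3474987252783634075041213591 / 7904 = 439649196961492165364526.00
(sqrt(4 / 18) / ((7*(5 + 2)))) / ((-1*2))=-sqrt(2) / 294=-0.00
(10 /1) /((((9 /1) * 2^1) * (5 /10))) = 10 /9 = 1.11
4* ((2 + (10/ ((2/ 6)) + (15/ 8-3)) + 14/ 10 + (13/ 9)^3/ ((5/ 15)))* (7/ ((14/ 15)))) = 1239.48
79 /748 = 0.11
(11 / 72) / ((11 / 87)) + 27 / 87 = 1057 / 696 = 1.52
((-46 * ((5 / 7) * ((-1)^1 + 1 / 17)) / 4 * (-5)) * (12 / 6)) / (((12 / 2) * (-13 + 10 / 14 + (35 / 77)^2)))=556600 / 521781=1.07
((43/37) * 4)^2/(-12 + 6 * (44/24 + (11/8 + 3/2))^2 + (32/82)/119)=13856672256/77596123351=0.18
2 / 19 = 0.11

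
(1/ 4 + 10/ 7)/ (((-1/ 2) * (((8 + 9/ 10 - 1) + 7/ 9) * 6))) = -705/ 10934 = -0.06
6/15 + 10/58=83/145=0.57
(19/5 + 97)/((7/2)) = 144/5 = 28.80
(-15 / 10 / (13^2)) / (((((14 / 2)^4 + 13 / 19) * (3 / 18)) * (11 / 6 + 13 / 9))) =-1539 / 227498336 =-0.00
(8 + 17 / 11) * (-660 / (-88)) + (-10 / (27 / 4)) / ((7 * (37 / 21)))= 523595 / 7326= 71.47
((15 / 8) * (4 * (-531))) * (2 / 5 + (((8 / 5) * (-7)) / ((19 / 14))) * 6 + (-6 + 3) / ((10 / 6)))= 7705341 / 38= 202772.13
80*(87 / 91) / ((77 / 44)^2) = 111360 / 4459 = 24.97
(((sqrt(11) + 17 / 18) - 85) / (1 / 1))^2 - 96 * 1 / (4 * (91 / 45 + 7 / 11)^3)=163264882093549 / 23076115272 - 1513 * sqrt(11) / 9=6517.50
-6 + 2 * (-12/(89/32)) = -1302/89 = -14.63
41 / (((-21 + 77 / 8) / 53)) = -17384 / 91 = -191.03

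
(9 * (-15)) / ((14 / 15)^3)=-455625 / 2744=-166.04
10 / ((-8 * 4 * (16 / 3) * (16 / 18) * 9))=-0.01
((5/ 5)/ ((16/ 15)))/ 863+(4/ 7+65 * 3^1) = 18903257/ 96656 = 195.57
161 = 161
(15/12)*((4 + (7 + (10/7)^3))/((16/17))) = 18.48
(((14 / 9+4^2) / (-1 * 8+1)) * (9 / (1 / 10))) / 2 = -790 / 7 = -112.86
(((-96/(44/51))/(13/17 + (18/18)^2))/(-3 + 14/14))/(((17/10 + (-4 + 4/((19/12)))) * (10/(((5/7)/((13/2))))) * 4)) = 16473/43043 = 0.38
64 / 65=0.98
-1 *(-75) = 75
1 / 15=0.07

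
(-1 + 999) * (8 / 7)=7984 / 7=1140.57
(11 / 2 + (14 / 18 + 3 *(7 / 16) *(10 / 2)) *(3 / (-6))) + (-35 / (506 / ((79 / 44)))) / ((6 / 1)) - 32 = -24198077 / 801504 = -30.19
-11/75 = -0.15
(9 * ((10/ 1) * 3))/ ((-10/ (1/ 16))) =-27/ 16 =-1.69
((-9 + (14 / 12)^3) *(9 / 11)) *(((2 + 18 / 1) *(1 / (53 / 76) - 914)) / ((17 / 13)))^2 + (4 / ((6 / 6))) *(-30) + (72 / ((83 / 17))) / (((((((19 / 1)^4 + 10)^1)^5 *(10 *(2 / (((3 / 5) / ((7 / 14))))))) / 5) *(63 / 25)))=-230474002121826765299508043675891906584425100 / 195099895633929957878162227443204341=-1181312790.42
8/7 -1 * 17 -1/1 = -118/7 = -16.86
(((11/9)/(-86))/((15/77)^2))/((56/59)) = -549703/1393200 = -0.39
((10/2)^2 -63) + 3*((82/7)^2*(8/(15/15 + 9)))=71378/245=291.34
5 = 5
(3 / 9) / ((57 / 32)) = 32 / 171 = 0.19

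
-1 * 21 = -21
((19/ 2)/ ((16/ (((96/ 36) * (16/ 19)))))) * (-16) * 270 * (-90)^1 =518400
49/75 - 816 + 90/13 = -788213/975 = -808.42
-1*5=-5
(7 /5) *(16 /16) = 7 /5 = 1.40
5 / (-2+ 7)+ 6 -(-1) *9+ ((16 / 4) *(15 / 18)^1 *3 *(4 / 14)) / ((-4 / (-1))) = 117 / 7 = 16.71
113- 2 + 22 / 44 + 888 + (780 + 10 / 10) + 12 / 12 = 3563 / 2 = 1781.50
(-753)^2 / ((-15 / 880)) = -33264528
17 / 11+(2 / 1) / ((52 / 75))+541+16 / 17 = 2656457 / 4862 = 546.37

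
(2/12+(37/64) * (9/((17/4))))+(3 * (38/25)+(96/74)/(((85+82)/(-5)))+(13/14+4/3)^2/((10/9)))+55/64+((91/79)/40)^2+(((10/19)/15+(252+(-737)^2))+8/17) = 543432.88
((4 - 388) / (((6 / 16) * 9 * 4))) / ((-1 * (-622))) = -128 / 2799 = -0.05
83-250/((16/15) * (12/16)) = -459/2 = -229.50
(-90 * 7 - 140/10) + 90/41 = -26314/41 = -641.80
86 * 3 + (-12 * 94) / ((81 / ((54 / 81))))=20146 / 81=248.72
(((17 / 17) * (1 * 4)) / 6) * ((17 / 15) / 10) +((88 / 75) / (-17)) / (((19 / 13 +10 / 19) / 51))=-187277 / 110475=-1.70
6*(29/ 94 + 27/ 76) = 7113/ 1786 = 3.98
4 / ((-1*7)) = -4 / 7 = -0.57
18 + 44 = 62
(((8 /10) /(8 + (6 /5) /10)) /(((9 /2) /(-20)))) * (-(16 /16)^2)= 800 /1827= 0.44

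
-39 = -39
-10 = -10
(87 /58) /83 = 3 /166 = 0.02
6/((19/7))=42/19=2.21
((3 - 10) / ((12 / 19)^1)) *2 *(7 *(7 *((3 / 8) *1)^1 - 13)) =1609.85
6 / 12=1 / 2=0.50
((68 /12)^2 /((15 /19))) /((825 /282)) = 516154 /37125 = 13.90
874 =874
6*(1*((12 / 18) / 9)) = 4 / 9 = 0.44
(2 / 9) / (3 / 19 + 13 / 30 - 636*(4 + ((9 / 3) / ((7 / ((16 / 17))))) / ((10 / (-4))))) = -45220 / 496677099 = -0.00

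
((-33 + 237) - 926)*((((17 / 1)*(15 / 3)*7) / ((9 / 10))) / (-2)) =2147950 / 9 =238661.11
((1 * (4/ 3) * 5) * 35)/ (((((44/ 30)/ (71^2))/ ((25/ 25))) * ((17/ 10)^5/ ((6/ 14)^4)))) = 10208025000000/ 5357120461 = 1905.51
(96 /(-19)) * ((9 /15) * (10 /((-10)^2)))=-144 /475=-0.30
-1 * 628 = -628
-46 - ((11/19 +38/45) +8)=-47387/855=-55.42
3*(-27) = -81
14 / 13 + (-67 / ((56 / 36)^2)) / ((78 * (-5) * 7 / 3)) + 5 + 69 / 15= 1909763 / 178360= 10.71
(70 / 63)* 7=70 / 9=7.78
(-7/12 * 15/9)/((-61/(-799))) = -27965/2196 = -12.73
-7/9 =-0.78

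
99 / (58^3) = 99 / 195112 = 0.00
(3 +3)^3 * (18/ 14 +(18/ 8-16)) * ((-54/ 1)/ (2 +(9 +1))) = 12115.29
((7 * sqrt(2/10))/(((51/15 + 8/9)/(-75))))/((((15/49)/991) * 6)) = -5098695 * sqrt(5)/386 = -29536.34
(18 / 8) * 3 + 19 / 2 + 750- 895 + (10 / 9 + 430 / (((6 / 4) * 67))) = -297545 / 2412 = -123.36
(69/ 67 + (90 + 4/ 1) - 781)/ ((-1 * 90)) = 1532/ 201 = 7.62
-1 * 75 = -75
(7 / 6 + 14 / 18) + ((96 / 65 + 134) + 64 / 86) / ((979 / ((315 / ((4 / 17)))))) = 927060463 / 4925349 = 188.22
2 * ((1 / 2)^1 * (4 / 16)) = 1 / 4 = 0.25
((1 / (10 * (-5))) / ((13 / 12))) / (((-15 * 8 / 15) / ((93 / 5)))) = 279 / 6500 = 0.04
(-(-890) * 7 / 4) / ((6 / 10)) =15575 / 6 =2595.83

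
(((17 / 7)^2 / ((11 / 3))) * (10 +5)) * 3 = 39015 / 539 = 72.38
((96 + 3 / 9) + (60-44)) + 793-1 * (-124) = 3088 / 3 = 1029.33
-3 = -3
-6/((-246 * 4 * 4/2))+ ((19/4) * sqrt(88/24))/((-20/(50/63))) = 1/328 - 95 * sqrt(33)/1512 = -0.36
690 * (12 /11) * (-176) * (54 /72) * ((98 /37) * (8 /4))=-19474560 /37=-526339.46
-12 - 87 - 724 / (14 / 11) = -4675 / 7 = -667.86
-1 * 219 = -219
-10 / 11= -0.91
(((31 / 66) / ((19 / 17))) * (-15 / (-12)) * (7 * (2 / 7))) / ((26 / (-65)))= -13175 / 5016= -2.63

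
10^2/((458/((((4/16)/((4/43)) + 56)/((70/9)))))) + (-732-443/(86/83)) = -1277005139/1102864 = -1157.90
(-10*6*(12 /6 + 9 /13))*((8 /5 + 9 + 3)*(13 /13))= -28560 /13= -2196.92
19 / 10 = 1.90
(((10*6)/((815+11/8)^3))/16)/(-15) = -128/278573019291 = -0.00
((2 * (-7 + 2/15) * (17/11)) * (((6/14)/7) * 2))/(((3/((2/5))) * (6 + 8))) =-0.02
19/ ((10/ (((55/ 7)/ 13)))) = 209/ 182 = 1.15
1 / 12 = 0.08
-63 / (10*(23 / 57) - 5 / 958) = -15.63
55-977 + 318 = -604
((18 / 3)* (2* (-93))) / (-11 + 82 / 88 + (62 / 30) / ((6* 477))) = 110.85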